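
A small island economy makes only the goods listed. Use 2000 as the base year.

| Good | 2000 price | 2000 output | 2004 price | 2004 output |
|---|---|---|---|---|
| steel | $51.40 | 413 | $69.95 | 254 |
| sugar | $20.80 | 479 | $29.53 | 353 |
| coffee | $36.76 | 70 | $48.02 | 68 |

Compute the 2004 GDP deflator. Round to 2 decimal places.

Nominal GDP 2004 = 69.95·254 + 29.53·353 + 48.02·68 = 31456.75.
Real GDP 2004 (at 2000 prices) = 51.40·254 + 20.80·353 + 36.76·68 = 22897.68.
Deflator = Nominal/Real × 100 = 31456.75/22897.68 × 100 = 137.380.

137.38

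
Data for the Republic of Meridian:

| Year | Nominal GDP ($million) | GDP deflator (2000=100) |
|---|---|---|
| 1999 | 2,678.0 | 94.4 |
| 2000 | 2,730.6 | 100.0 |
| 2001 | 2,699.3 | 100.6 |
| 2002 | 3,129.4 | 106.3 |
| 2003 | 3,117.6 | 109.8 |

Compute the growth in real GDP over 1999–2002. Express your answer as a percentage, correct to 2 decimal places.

3.77%

Real GDP 1999 = 2678.0/0.944 = 2836.86.
Real GDP 2002 = 3129.4/1.063 = 2943.93.
Change = 2943.93/2836.86 − 1 = 0.0377.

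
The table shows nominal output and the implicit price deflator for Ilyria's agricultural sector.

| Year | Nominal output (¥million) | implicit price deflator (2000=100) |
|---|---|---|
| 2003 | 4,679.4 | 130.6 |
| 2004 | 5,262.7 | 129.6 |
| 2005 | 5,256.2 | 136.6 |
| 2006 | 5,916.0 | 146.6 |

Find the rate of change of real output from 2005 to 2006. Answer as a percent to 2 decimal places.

4.88%

Real output 2005 = 5256.2/1.366 = 3847.88.
Real output 2006 = 5916.0/1.466 = 4035.47.
Change = 4035.47/3847.88 − 1 = 0.0488.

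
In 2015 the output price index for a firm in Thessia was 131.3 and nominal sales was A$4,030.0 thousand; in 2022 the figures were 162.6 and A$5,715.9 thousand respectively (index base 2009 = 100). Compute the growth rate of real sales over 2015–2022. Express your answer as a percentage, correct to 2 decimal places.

Deflate each year: 2015 → 4030.0/1.313 = 3069.31; 2022 → 5715.9/1.626 = 3515.31.
So real sales changed by 3515.31/3069.31 − 1 = 0.1453, i.e. 14.53%.

14.53%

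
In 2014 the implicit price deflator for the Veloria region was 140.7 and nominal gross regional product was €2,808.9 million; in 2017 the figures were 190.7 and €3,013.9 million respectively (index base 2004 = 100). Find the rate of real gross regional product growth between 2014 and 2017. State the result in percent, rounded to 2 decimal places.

Deflate each year: 2014 → 2808.9/1.407 = 1996.38; 2017 → 3013.9/1.907 = 1580.44.
So real gross regional product changed by 1580.44/1996.38 − 1 = -0.2083, i.e. -20.83%.

-20.83%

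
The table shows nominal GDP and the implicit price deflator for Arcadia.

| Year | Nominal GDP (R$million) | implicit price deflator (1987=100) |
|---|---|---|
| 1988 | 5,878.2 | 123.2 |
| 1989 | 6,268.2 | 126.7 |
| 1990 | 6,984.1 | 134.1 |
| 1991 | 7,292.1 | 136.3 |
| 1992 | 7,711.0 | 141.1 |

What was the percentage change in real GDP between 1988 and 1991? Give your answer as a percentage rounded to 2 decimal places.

12.13%

Real GDP 1988 = 5878.2/1.232 = 4771.27.
Real GDP 1991 = 7292.1/1.363 = 5350.04.
Change = 5350.04/4771.27 − 1 = 0.1213.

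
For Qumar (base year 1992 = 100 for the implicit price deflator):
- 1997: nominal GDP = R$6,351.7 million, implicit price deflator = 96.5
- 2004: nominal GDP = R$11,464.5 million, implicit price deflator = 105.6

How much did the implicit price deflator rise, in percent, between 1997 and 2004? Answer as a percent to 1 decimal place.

Price-level change = 105.6 / 96.5 − 1 = 0.0943.

9.4%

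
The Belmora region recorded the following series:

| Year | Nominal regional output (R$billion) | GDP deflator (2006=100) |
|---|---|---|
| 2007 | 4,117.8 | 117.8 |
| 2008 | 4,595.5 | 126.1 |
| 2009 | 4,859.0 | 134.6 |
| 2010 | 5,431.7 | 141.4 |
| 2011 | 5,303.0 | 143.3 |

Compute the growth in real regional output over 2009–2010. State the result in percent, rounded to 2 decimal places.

Real regional output 2009 = 4859.0/1.346 = 3609.96.
Real regional output 2010 = 5431.7/1.414 = 3841.37.
Change = 3841.37/3609.96 − 1 = 0.0641.

6.41%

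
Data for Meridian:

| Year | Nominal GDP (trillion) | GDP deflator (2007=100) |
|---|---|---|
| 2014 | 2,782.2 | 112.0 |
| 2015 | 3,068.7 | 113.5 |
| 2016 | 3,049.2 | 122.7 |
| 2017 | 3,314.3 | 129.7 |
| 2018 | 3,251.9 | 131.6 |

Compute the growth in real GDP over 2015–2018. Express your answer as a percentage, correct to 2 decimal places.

Real GDP 2015 = 3068.7/1.135 = 2703.70.
Real GDP 2018 = 3251.9/1.316 = 2471.05.
Change = 2471.05/2703.70 − 1 = -0.0860.

-8.60%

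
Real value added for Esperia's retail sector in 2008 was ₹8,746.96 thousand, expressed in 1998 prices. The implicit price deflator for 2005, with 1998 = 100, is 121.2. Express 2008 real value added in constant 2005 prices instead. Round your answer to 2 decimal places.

₹10,601.32 thousand

Real value added in 2005 prices = Real value added in 1998 prices × (P_2005/P_1998) = 8746.96 × 1.212 = 10601.32.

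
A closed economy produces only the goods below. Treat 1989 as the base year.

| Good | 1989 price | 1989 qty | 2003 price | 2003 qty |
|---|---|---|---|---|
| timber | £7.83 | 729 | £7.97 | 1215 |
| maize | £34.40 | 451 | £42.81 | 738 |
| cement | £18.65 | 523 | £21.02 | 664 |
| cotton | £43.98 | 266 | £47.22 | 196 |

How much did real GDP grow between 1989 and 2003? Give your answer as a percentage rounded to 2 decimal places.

Real GDP 1989 = Nominal GDP 1989 = 7.83·729 + 34.40·451 + 18.65·523 + 43.98·266 = 42675.10.
Real GDP 2003 (at 1989 prices) = 7.83·1215 + 34.40·738 + 18.65·664 + 43.98·196 = 55904.33.
Real growth = 55904.33/42675.10 − 1 = 0.3100.

31.00%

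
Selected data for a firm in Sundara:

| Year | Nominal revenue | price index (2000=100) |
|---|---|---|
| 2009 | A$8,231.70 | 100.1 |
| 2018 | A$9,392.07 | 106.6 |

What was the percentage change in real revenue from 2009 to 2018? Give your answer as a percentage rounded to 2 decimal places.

Deflate each year: 2009 → 8231.70/1.001 = 8223.48; 2018 → 9392.07/1.066 = 8810.57.
So real revenue changed by 8810.57/8223.48 − 1 = 0.0714, i.e. 7.14%.

7.14%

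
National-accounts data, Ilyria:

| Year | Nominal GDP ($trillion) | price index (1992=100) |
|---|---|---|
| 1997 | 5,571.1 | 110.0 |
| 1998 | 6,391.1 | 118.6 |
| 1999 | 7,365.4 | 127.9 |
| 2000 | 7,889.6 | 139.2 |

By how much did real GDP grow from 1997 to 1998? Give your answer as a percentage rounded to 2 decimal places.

6.40%

Real GDP 1997 = 5571.1/1.100 = 5064.64.
Real GDP 1998 = 6391.1/1.186 = 5388.79.
Change = 5388.79/5064.64 − 1 = 0.0640.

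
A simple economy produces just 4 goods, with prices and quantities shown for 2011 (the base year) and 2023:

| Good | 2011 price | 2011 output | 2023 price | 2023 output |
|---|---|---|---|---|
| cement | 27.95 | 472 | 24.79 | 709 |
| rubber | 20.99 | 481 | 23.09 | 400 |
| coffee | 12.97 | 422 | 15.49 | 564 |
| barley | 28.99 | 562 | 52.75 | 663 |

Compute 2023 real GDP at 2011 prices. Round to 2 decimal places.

54748.00

Real GDP 2023 = Σ (p_2011 × q_2023) = 27.95·709 + 20.99·400 + 12.97·564 + 28.99·663 = 54748.00.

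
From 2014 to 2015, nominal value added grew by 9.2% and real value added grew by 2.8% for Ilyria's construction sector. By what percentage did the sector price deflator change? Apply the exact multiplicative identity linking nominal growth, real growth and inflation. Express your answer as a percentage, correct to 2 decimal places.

6.23%

(1 + g_nom) = (1 + g_real)(1 + π), so π = 1.0920 / 1.0280 − 1 = 0.06226.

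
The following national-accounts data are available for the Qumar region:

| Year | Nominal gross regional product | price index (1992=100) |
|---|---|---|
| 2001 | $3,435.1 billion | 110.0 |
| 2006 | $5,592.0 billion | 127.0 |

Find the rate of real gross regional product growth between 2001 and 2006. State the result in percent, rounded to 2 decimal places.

Real gross regional product 2001 = 3435.1 / 1.100 = 3122.82.
Real gross regional product 2006 = 5592.0 / 1.270 = 4403.15.
Real growth = 4403.15 / 3122.82 − 1 = 0.4100.

41.00%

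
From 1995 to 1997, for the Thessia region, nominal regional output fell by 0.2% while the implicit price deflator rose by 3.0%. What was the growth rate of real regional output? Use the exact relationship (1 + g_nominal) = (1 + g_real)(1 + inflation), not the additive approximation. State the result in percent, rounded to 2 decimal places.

-3.11%

(1 + g_nom) = (1 + g_real)(1 + π), so g_real = 0.9980 / 1.0300 − 1 = -0.03107.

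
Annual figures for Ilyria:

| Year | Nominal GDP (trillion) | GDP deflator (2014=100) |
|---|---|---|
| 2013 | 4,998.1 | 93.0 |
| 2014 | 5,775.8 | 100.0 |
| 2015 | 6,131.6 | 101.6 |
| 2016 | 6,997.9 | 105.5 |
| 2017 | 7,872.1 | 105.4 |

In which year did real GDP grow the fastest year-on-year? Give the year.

2017

2014: real = 5775.8/1.000 = 5775.80; growth vs 2013 (5374.30) = 7.47%.
2015: real = 6131.6/1.016 = 6035.04; growth vs 2014 (5775.80) = 4.49%.
2016: real = 6997.9/1.055 = 6633.08; growth vs 2015 (6035.04) = 9.91%.
2017: real = 7872.1/1.054 = 7468.79; growth vs 2016 (6633.08) = 12.60%.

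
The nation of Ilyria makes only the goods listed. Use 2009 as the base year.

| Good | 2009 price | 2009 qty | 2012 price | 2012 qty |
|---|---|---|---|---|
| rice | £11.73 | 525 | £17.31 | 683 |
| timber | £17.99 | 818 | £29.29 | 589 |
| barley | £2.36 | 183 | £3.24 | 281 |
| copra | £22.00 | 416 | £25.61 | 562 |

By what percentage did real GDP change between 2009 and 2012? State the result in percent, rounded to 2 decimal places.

Real GDP 2009 = Nominal GDP 2009 = 11.73·525 + 17.99·818 + 2.36·183 + 22.00·416 = 30457.95.
Real GDP 2012 (at 2009 prices) = 11.73·683 + 17.99·589 + 2.36·281 + 22.00·562 = 31634.86.
Real growth = 31634.86/30457.95 − 1 = 0.0386.

3.86%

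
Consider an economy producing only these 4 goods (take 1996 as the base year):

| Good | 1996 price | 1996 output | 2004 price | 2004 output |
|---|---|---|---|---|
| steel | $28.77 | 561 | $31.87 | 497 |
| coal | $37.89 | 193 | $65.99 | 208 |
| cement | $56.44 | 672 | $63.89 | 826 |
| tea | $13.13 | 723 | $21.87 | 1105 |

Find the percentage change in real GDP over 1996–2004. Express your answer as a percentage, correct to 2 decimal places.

Real GDP 1996 = Nominal GDP 1996 = 28.77·561 + 37.89·193 + 56.44·672 + 13.13·723 = 70873.41.
Real GDP 2004 (at 1996 prices) = 28.77·497 + 37.89·208 + 56.44·826 + 13.13·1105 = 83307.90.
Real growth = 83307.90/70873.41 − 1 = 0.1754.

17.54%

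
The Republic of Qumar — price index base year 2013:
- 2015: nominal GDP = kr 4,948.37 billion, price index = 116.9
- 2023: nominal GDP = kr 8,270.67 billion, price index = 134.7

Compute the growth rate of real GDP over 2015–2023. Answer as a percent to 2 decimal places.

Real GDP 2015 = 4948.37 / 1.169 = 4232.99.
Real GDP 2023 = 8270.67 / 1.347 = 6140.07.
Real growth = 6140.07 / 4232.99 − 1 = 0.4505.

45.05%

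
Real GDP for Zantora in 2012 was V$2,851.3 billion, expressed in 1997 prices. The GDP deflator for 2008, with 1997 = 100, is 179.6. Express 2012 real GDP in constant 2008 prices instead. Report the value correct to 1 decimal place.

V$5,120.9 billion

Real GDP in 2008 prices = Real GDP in 1997 prices × (P_2008/P_1997) = 2851.3 × 1.796 = 5120.93.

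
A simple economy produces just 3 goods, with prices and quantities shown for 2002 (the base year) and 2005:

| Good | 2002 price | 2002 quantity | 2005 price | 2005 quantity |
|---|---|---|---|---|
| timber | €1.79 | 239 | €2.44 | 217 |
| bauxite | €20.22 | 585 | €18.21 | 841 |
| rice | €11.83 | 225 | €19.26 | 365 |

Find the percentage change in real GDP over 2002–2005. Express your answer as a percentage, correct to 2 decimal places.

Real GDP 2002 = Nominal GDP 2002 = 1.79·239 + 20.22·585 + 11.83·225 = 14918.26.
Real GDP 2005 (at 2002 prices) = 1.79·217 + 20.22·841 + 11.83·365 = 21711.40.
Real growth = 21711.40/14918.26 − 1 = 0.4554.

45.54%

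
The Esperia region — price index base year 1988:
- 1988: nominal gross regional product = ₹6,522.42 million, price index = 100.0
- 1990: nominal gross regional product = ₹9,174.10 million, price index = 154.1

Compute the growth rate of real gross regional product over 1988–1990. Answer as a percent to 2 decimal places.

Real gross regional product 1988 = 6522.42 / 1.000 = 6522.42.
Real gross regional product 1990 = 9174.10 / 1.541 = 5953.34.
Real growth = 5953.34 / 6522.42 − 1 = -0.0872.

-8.72%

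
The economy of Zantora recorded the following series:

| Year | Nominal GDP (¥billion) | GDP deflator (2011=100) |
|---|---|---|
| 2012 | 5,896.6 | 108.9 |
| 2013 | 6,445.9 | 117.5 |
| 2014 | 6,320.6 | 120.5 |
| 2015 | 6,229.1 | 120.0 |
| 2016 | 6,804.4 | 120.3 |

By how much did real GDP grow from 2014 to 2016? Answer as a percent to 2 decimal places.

Real GDP 2014 = 6320.6/1.205 = 5245.31.
Real GDP 2016 = 6804.4/1.203 = 5656.19.
Change = 5656.19/5245.31 − 1 = 0.0783.

7.83%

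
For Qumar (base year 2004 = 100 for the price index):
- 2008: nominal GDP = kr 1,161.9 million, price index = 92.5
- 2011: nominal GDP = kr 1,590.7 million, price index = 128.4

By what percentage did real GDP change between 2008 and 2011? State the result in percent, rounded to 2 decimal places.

Deflate each year: 2008 → 1161.9/0.925 = 1256.11; 2011 → 1590.7/1.284 = 1238.86.
So real GDP changed by 1238.86/1256.11 − 1 = -0.0137, i.e. -1.37%.

-1.37%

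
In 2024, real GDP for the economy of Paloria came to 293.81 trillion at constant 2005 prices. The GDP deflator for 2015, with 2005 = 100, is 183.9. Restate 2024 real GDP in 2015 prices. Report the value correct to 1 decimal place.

540.3 trillion

Real GDP in 2015 prices = Real GDP in 2005 prices × (P_2015/P_2005) = 293.81 × 1.839 = 540.32.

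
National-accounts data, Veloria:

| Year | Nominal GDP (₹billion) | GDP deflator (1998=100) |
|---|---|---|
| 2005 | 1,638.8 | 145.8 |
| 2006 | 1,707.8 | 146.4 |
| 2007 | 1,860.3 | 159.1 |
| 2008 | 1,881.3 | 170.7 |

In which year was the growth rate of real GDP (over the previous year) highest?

2006

2006: real = 1707.8/1.464 = 1166.53; growth vs 2005 (1124.01) = 3.78%.
2007: real = 1860.3/1.591 = 1169.26; growth vs 2006 (1166.53) = 0.23%.
2008: real = 1881.3/1.707 = 1102.11; growth vs 2007 (1169.26) = -5.74%.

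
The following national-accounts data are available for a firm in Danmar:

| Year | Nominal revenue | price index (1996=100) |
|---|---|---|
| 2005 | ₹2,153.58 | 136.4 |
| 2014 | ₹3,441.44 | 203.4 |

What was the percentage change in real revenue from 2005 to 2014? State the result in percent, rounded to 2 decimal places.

Deflate each year: 2005 → 2153.58/1.364 = 1578.87; 2014 → 3441.44/2.034 = 1691.96.
So real revenue changed by 1691.96/1578.87 − 1 = 0.0716, i.e. 7.16%.

7.16%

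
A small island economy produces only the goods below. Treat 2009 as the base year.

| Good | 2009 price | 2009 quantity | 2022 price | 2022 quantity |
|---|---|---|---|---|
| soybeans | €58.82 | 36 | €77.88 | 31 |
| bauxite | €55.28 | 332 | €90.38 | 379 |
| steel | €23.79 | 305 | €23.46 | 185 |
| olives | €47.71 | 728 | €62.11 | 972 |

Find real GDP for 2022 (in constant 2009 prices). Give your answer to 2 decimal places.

€73549.81

Real GDP 2022 = Σ (p_2009 × q_2022) = 58.82·31 + 55.28·379 + 23.79·185 + 47.71·972 = 73549.81.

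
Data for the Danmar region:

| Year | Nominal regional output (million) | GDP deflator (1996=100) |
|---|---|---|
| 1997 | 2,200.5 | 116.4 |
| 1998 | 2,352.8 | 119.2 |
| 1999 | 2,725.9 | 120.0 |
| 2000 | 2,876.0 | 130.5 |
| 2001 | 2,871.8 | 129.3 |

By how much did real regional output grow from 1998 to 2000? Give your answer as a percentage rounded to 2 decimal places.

11.65%

Real regional output 1998 = 2352.8/1.192 = 1973.83.
Real regional output 2000 = 2876.0/1.305 = 2203.83.
Change = 2203.83/1973.83 − 1 = 0.1165.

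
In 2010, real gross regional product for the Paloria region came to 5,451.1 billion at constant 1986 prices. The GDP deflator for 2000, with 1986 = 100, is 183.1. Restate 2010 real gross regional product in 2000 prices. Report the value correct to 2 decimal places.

9,980.96 billion

Real gross regional product in 2000 prices = Real gross regional product in 1986 prices × (P_2000/P_1986) = 5451.1 × 1.831 = 9980.96.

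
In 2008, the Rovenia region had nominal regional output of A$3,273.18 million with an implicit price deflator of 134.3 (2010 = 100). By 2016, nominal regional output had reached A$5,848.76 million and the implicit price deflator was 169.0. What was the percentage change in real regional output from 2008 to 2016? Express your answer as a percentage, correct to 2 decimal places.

Deflate each year: 2008 → 3273.18/1.343 = 2437.22; 2016 → 5848.76/1.690 = 3460.80.
So real regional output changed by 3460.80/2437.22 − 1 = 0.4200, i.e. 42.00%.

42.00%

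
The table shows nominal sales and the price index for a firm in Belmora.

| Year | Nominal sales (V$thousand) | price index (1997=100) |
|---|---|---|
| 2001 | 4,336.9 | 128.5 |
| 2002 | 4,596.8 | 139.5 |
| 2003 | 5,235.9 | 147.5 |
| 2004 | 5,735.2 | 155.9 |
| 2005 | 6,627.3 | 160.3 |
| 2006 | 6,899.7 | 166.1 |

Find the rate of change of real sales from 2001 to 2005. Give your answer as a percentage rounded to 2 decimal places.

22.50%

Real sales 2001 = 4336.9/1.285 = 3375.02.
Real sales 2005 = 6627.3/1.603 = 4134.31.
Change = 4134.31/3375.02 − 1 = 0.2250.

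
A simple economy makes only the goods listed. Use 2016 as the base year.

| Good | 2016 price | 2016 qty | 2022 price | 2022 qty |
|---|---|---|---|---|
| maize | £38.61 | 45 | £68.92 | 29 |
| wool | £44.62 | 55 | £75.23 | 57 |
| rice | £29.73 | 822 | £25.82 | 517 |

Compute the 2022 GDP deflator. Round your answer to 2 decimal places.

103.16

Nominal GDP 2022 = 68.92·29 + 75.23·57 + 25.82·517 = 19635.73.
Real GDP 2022 (at 2016 prices) = 38.61·29 + 44.62·57 + 29.73·517 = 19033.44.
Deflator = Nominal/Real × 100 = 19635.73/19033.44 × 100 = 103.164.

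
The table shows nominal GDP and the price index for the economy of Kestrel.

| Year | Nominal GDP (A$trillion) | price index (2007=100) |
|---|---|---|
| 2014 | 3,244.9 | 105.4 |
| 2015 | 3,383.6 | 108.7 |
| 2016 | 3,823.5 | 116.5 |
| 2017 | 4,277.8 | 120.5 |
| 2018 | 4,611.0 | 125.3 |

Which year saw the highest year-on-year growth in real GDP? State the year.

2015: real = 3383.6/1.087 = 3112.79; growth vs 2014 (3078.65) = 1.11%.
2016: real = 3823.5/1.165 = 3281.97; growth vs 2015 (3112.79) = 5.43%.
2017: real = 4277.8/1.205 = 3550.04; growth vs 2016 (3281.97) = 8.17%.
2018: real = 4611.0/1.253 = 3679.97; growth vs 2017 (3550.04) = 3.66%.

2017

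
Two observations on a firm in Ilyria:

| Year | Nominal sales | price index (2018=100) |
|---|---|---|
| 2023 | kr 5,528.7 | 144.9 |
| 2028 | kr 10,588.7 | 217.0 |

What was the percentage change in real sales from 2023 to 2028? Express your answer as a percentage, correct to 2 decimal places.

Deflate each year: 2023 → 5528.7/1.449 = 3815.53; 2028 → 10588.7/2.170 = 4879.59.
So real sales changed by 4879.59/3815.53 − 1 = 0.2789, i.e. 27.89%.

27.89%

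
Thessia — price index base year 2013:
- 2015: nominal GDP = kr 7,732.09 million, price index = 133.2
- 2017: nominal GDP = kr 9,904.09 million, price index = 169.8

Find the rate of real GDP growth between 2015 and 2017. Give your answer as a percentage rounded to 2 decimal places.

0.48%

Deflate each year: 2015 → 7732.09/1.332 = 5804.87; 2017 → 9904.09/1.698 = 5832.80.
So real GDP changed by 5832.80/5804.87 − 1 = 0.0048, i.e. 0.48%.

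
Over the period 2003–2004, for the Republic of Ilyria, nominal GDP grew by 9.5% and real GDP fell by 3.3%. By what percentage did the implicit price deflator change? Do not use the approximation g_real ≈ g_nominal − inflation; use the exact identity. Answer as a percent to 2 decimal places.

13.24%

(1 + g_nom) = (1 + g_real)(1 + π), so π = 1.0950 / 0.9670 − 1 = 0.13237.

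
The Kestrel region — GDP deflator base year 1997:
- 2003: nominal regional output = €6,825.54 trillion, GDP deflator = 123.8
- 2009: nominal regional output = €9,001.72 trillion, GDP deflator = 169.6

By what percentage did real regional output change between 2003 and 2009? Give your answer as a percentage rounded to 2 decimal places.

-3.73%

Deflate each year: 2003 → 6825.54/1.238 = 5513.36; 2009 → 9001.72/1.696 = 5307.62.
So real regional output changed by 5307.62/5513.36 − 1 = -0.0373, i.e. -3.73%.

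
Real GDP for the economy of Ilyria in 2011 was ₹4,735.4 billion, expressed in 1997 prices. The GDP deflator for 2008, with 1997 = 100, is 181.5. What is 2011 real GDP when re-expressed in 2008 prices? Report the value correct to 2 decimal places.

₹8,594.75 billion

Real GDP in 2008 prices = Real GDP in 1997 prices × (P_2008/P_1997) = 4735.4 × 1.815 = 8594.75.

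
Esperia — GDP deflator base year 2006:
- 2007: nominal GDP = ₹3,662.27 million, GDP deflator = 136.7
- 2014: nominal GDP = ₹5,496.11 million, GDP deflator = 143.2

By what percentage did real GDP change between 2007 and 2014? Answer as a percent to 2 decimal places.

Real GDP 2007 = 3662.27 / 1.367 = 2679.06.
Real GDP 2014 = 5496.11 / 1.432 = 3838.07.
Real growth = 3838.07 / 2679.06 − 1 = 0.4326.

43.26%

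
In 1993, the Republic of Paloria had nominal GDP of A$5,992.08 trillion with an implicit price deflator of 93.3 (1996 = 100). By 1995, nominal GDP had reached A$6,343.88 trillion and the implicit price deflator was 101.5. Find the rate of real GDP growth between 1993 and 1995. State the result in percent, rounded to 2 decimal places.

Real GDP 1993 = 5992.08 / 0.933 = 6422.38.
Real GDP 1995 = 6343.88 / 1.015 = 6250.13.
Real growth = 6250.13 / 6422.38 − 1 = -0.0268.

-2.68%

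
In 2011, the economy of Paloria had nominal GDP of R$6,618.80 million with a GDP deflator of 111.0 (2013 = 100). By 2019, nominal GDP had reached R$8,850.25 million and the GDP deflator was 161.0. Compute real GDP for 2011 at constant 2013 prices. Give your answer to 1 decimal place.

Real GDP = Nominal / (GDP deflator/100) = 6618.80 / 1.110 = 5962.88.

R$5,962.9 million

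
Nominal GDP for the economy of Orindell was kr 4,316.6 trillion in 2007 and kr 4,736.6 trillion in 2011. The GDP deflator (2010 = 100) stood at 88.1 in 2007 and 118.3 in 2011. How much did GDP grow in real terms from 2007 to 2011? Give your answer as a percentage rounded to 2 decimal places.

Deflate each year: 2007 → 4316.6/0.881 = 4899.66; 2011 → 4736.6/1.183 = 4003.89.
So real GDP changed by 4003.89/4899.66 − 1 = -0.1828, i.e. -18.28%.

-18.28%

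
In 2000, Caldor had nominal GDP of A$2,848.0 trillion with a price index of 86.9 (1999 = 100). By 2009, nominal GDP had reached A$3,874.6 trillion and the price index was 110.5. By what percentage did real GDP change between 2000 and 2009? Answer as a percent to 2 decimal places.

Real GDP 2000 = 2848.0 / 0.869 = 3277.33.
Real GDP 2009 = 3874.6 / 1.105 = 3506.43.
Real growth = 3506.43 / 3277.33 − 1 = 0.0699.

6.99%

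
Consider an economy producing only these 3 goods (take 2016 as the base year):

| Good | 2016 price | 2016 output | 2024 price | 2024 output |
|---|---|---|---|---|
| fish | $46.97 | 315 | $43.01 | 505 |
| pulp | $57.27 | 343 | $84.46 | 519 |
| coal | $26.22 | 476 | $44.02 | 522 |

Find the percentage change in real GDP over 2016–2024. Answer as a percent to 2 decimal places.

Real GDP 2016 = Nominal GDP 2016 = 46.97·315 + 57.27·343 + 26.22·476 = 46919.88.
Real GDP 2024 (at 2016 prices) = 46.97·505 + 57.27·519 + 26.22·522 = 67129.82.
Real growth = 67129.82/46919.88 − 1 = 0.4307.

43.07%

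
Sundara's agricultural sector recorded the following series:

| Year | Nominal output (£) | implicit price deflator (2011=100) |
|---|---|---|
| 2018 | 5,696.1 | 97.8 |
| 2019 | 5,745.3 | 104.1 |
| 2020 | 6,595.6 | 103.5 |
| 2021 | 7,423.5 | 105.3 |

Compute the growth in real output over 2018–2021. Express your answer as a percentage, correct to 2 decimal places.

Real output 2018 = 5696.1/0.978 = 5824.23.
Real output 2021 = 7423.5/1.053 = 7049.86.
Change = 7049.86/5824.23 − 1 = 0.2104.

21.04%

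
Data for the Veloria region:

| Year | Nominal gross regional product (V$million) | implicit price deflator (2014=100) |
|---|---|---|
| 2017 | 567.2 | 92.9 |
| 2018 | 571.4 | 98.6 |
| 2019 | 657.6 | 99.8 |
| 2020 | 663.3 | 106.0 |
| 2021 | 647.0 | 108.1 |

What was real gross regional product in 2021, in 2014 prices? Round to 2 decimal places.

Real gross regional product 2021 = 647.0 / 1.081 = 598.52.

V$598.52 million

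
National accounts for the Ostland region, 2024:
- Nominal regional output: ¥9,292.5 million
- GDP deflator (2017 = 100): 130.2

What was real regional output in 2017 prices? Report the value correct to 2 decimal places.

¥7,137.10 million

Real regional output = Nominal / (GDP deflator/100) = 9292.5 / 1.302 = 7137.10.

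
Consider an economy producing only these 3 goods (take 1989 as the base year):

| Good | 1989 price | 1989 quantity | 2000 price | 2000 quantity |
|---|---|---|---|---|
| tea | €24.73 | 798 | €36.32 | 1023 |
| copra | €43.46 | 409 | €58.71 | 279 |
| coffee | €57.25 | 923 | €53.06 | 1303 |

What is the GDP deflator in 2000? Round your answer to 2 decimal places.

109.51

Nominal GDP 2000 = 36.32·1023 + 58.71·279 + 53.06·1303 = 122672.63.
Real GDP 2000 (at 1989 prices) = 24.73·1023 + 43.46·279 + 57.25·1303 = 112020.88.
Deflator = Nominal/Real × 100 = 122672.63/112020.88 × 100 = 109.509.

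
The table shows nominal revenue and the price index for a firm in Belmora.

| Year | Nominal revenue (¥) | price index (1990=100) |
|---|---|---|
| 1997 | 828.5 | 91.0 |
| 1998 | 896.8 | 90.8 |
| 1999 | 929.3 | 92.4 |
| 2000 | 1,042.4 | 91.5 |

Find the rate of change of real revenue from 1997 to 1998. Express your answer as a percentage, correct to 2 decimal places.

Real revenue 1997 = 828.5/0.910 = 910.44.
Real revenue 1998 = 896.8/0.908 = 987.67.
Change = 987.67/910.44 − 1 = 0.0848.

8.48%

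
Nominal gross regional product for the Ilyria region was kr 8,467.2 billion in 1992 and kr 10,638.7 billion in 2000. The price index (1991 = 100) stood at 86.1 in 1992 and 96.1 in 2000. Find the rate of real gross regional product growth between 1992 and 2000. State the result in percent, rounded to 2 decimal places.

Real gross regional product 1992 = 8467.2 / 0.861 = 9834.15.
Real gross regional product 2000 = 10638.7 / 0.961 = 11070.45.
Real growth = 11070.45 / 9834.15 − 1 = 0.1257.

12.57%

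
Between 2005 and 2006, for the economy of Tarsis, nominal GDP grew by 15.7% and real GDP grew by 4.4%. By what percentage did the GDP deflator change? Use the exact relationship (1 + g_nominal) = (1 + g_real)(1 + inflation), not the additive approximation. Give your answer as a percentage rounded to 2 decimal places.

(1 + g_nom) = (1 + g_real)(1 + π), so π = 1.1570 / 1.0440 − 1 = 0.10824.

10.82%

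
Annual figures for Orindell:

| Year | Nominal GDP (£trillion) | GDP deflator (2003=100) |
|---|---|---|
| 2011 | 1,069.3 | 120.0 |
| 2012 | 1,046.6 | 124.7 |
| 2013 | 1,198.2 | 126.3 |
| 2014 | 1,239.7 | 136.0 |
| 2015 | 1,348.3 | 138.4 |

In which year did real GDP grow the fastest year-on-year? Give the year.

2013

2012: real = 1046.6/1.247 = 839.29; growth vs 2011 (891.08) = -5.81%.
2013: real = 1198.2/1.263 = 948.69; growth vs 2012 (839.29) = 13.03%.
2014: real = 1239.7/1.360 = 911.54; growth vs 2013 (948.69) = -3.92%.
2015: real = 1348.3/1.384 = 974.21; growth vs 2014 (911.54) = 6.88%.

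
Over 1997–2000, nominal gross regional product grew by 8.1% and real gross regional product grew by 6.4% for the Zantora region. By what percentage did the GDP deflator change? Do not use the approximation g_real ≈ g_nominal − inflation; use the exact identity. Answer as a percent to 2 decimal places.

1.60%

(1 + g_nom) = (1 + g_real)(1 + π), so π = 1.0810 / 1.0640 − 1 = 0.01598.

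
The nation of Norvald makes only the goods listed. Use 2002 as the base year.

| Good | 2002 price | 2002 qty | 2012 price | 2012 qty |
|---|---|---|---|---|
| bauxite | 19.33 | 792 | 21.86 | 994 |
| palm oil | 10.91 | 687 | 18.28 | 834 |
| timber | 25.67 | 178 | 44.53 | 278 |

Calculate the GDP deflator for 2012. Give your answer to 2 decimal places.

Nominal GDP 2012 = 21.86·994 + 18.28·834 + 44.53·278 = 49353.70.
Real GDP 2012 (at 2002 prices) = 19.33·994 + 10.91·834 + 25.67·278 = 35449.22.
Deflator = Nominal/Real × 100 = 49353.70/35449.22 × 100 = 139.224.

139.22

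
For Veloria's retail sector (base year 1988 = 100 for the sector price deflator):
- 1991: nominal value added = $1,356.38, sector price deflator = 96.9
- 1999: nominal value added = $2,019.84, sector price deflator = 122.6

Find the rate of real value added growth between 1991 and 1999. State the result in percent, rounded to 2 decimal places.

Real value added 1991 = 1356.38 / 0.969 = 1399.77.
Real value added 1999 = 2019.84 / 1.226 = 1647.50.
Real growth = 1647.50 / 1399.77 − 1 = 0.1770.

17.70%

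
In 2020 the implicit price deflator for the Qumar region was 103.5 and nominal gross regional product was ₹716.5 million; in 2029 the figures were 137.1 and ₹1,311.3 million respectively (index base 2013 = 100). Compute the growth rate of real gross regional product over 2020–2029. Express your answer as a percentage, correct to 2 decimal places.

38.16%

Real gross regional product 2020 = 716.5 / 1.035 = 692.27.
Real gross regional product 2029 = 1311.3 / 1.371 = 956.46.
Real growth = 956.46 / 692.27 − 1 = 0.3816.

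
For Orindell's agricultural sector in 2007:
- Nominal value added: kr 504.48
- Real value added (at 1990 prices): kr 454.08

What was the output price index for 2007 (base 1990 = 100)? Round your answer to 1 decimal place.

111.1

output price index = (Nominal / Real) × 100 = 504.48 / 454.08 × 100 = 111.10.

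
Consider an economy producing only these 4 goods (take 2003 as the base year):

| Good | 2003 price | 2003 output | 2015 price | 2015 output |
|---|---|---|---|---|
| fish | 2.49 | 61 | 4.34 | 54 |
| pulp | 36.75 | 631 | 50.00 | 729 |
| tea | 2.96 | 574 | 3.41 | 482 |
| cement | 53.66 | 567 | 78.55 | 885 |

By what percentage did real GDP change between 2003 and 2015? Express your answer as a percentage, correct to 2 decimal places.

Real GDP 2003 = Nominal GDP 2003 = 2.49·61 + 36.75·631 + 2.96·574 + 53.66·567 = 55465.40.
Real GDP 2015 (at 2003 prices) = 2.49·54 + 36.75·729 + 2.96·482 + 53.66·885 = 75841.03.
Real growth = 75841.03/55465.40 − 1 = 0.3674.

36.74%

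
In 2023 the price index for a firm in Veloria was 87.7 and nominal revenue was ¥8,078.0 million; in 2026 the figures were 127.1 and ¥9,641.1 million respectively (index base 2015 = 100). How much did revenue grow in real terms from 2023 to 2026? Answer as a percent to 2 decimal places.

-17.65%

Deflate each year: 2023 → 8078.0/0.877 = 9210.95; 2026 → 9641.1/1.271 = 7585.44.
So real revenue changed by 7585.44/9210.95 − 1 = -0.1765, i.e. -17.65%.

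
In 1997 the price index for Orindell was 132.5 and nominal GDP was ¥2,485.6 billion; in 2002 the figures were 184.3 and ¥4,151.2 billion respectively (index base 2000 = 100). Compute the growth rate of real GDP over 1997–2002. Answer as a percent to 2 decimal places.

Deflate each year: 1997 → 2485.6/1.325 = 1875.92; 2002 → 4151.2/1.843 = 2252.41.
So real GDP changed by 2252.41/1875.92 − 1 = 0.2007, i.e. 20.07%.

20.07%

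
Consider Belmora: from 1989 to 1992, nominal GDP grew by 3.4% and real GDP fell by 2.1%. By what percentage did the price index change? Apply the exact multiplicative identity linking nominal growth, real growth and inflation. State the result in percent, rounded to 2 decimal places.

(1 + g_nom) = (1 + g_real)(1 + π), so π = 1.0340 / 0.9790 − 1 = 0.05618.

5.62%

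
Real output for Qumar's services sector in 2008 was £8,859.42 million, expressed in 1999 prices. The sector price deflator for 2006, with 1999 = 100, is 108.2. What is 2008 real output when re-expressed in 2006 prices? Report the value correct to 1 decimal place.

Real output in 2006 prices = Real output in 1999 prices × (P_2006/P_1999) = 8859.42 × 1.082 = 9585.89.

£9,585.9 million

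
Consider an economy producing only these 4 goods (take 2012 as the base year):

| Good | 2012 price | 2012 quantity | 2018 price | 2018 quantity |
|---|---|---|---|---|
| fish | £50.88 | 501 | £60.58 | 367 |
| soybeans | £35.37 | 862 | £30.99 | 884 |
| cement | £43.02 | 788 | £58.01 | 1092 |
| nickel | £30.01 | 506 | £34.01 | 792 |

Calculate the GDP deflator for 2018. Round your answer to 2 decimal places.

Nominal GDP 2018 = 60.58·367 + 30.99·884 + 58.01·1092 + 34.01·792 = 139910.86.
Real GDP 2018 (at 2012 prices) = 50.88·367 + 35.37·884 + 43.02·1092 + 30.01·792 = 120685.80.
Deflator = Nominal/Real × 100 = 139910.86/120685.80 × 100 = 115.930.

115.93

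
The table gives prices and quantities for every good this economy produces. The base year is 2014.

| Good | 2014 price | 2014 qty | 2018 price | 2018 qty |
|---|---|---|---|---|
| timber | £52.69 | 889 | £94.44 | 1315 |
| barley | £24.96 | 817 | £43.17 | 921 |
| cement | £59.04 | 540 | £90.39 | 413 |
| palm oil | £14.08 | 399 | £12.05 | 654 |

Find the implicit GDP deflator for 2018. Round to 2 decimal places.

Nominal GDP 2018 = 94.44·1315 + 43.17·921 + 90.39·413 + 12.05·654 = 209159.94.
Real GDP 2018 (at 2014 prices) = 52.69·1315 + 24.96·921 + 59.04·413 + 14.08·654 = 125867.35.
Deflator = Nominal/Real × 100 = 209159.94/125867.35 × 100 = 166.175.

166.17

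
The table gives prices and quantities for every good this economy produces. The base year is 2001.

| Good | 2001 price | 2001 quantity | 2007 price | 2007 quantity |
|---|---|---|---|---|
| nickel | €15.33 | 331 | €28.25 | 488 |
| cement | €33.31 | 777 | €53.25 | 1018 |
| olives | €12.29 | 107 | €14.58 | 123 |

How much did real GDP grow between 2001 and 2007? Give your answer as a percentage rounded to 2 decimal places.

Real GDP 2001 = Nominal GDP 2001 = 15.33·331 + 33.31·777 + 12.29·107 = 32271.13.
Real GDP 2007 (at 2001 prices) = 15.33·488 + 33.31·1018 + 12.29·123 = 42902.29.
Real growth = 42902.29/32271.13 − 1 = 0.3294.

32.94%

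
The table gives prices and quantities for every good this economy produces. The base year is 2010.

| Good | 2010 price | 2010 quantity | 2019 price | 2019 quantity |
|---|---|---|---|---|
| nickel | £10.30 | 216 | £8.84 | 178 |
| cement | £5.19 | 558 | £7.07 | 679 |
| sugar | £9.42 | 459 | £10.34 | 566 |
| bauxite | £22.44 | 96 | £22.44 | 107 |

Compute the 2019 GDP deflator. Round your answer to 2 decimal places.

Nominal GDP 2019 = 8.84·178 + 7.07·679 + 10.34·566 + 22.44·107 = 14627.57.
Real GDP 2019 (at 2010 prices) = 10.30·178 + 5.19·679 + 9.42·566 + 22.44·107 = 13090.21.
Deflator = Nominal/Real × 100 = 14627.57/13090.21 × 100 = 111.744.

111.74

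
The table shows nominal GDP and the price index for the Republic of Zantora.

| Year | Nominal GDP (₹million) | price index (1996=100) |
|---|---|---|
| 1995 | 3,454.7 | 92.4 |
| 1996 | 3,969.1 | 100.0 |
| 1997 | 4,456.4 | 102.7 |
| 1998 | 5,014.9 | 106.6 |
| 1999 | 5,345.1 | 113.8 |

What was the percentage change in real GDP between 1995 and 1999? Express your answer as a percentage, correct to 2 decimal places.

25.62%

Real GDP 1995 = 3454.7/0.924 = 3738.85.
Real GDP 1999 = 5345.1/1.138 = 4696.92.
Change = 4696.92/3738.85 − 1 = 0.2562.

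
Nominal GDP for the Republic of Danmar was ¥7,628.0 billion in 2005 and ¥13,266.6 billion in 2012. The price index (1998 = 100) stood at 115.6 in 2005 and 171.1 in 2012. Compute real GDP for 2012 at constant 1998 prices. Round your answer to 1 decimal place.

Real GDP = Nominal / (price index/100) = 13266.6 / 1.711 = 7753.71.

¥7,753.7 billion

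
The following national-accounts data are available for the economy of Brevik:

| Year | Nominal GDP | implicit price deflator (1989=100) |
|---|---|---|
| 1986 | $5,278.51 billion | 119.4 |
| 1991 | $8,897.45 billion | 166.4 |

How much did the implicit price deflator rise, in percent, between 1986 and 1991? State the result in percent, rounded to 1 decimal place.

39.4%

Price-level change = 166.4 / 119.4 − 1 = 0.3936.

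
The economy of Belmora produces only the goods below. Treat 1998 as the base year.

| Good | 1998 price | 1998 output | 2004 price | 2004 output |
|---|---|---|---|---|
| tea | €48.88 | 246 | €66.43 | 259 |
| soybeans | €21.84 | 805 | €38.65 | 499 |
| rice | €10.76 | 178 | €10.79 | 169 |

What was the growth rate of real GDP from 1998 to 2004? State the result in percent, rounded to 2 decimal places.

-19.49%

Real GDP 1998 = Nominal GDP 1998 = 48.88·246 + 21.84·805 + 10.76·178 = 31520.96.
Real GDP 2004 (at 1998 prices) = 48.88·259 + 21.84·499 + 10.76·169 = 25376.52.
Real growth = 25376.52/31520.96 − 1 = -0.1949.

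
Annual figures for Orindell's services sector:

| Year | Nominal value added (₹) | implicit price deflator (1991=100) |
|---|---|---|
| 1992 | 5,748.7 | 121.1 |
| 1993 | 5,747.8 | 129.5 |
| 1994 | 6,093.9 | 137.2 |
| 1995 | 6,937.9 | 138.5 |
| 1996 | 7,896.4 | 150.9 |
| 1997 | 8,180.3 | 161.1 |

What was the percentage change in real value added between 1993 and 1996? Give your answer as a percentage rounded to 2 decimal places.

17.90%

Real value added 1993 = 5747.8/1.295 = 4438.46.
Real value added 1996 = 7896.4/1.509 = 5232.87.
Change = 5232.87/4438.46 − 1 = 0.1790.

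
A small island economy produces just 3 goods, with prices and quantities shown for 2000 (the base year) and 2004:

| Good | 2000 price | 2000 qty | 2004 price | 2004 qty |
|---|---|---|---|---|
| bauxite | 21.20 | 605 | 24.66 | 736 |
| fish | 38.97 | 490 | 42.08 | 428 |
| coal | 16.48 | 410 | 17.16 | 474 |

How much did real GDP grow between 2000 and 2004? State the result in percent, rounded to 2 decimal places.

3.66%

Real GDP 2000 = Nominal GDP 2000 = 21.20·605 + 38.97·490 + 16.48·410 = 38678.10.
Real GDP 2004 (at 2000 prices) = 21.20·736 + 38.97·428 + 16.48·474 = 40093.88.
Real growth = 40093.88/38678.10 − 1 = 0.0366.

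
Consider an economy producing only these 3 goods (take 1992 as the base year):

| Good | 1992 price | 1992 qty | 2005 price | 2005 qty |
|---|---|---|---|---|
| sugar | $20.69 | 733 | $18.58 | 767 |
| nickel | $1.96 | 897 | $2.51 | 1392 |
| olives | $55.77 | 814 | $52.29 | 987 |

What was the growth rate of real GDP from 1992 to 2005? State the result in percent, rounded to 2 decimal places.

Real GDP 1992 = Nominal GDP 1992 = 20.69·733 + 1.96·897 + 55.77·814 = 62320.67.
Real GDP 2005 (at 1992 prices) = 20.69·767 + 1.96·1392 + 55.77·987 = 73642.54.
Real growth = 73642.54/62320.67 − 1 = 0.1817.

18.17%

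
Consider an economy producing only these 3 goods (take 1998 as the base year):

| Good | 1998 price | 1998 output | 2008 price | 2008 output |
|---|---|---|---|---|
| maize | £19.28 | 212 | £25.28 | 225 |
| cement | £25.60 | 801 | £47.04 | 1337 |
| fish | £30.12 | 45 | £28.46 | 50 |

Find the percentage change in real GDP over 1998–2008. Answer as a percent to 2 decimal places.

Real GDP 1998 = Nominal GDP 1998 = 19.28·212 + 25.60·801 + 30.12·45 = 25948.36.
Real GDP 2008 (at 1998 prices) = 19.28·225 + 25.60·1337 + 30.12·50 = 40071.20.
Real growth = 40071.20/25948.36 − 1 = 0.5443.

54.43%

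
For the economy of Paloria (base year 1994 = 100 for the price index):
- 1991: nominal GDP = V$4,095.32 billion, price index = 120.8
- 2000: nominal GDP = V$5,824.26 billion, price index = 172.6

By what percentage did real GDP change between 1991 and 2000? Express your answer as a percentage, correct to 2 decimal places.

-0.46%

Deflate each year: 1991 → 4095.32/1.208 = 3390.17; 2000 → 5824.26/1.726 = 3374.43.
So real GDP changed by 3374.43/3390.17 − 1 = -0.0046, i.e. -0.46%.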